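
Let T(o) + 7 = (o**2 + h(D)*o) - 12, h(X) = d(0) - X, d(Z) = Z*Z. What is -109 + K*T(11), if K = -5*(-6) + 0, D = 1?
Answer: 2621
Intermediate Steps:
d(Z) = Z**2
h(X) = -X (h(X) = 0**2 - X = 0 - X = -X)
T(o) = -19 + o**2 - o (T(o) = -7 + ((o**2 + (-1*1)*o) - 12) = -7 + ((o**2 - o) - 12) = -7 + (-12 + o**2 - o) = -19 + o**2 - o)
K = 30 (K = 30 + 0 = 30)
-109 + K*T(11) = -109 + 30*(-19 + 11**2 - 1*11) = -109 + 30*(-19 + 121 - 11) = -109 + 30*91 = -109 + 2730 = 2621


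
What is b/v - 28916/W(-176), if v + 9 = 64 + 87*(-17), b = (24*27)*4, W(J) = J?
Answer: 636253/3916 ≈ 162.48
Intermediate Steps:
b = 2592 (b = 648*4 = 2592)
v = -1424 (v = -9 + (64 + 87*(-17)) = -9 + (64 - 1479) = -9 - 1415 = -1424)
b/v - 28916/W(-176) = 2592/(-1424) - 28916/(-176) = 2592*(-1/1424) - 28916*(-1/176) = -162/89 + 7229/44 = 636253/3916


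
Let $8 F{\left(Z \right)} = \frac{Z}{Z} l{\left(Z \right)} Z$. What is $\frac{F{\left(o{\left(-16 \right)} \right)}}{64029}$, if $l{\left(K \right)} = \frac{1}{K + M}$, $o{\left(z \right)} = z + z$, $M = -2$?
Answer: $\frac{2}{1088493} \approx 1.8374 \cdot 10^{-6}$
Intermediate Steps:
$o{\left(z \right)} = 2 z$
$l{\left(K \right)} = \frac{1}{-2 + K}$ ($l{\left(K \right)} = \frac{1}{K - 2} = \frac{1}{-2 + K}$)
$F{\left(Z \right)} = \frac{Z}{8 \left(-2 + Z\right)}$ ($F{\left(Z \right)} = \frac{\frac{Z \frac{1}{Z}}{-2 + Z} Z}{8} = \frac{1 \frac{1}{-2 + Z} Z}{8} = \frac{\frac{1}{-2 + Z} Z}{8} = \frac{Z \frac{1}{-2 + Z}}{8} = \frac{Z}{8 \left(-2 + Z\right)}$)
$\frac{F{\left(o{\left(-16 \right)} \right)}}{64029} = \frac{\frac{1}{8} \cdot 2 \left(-16\right) \frac{1}{-2 + 2 \left(-16\right)}}{64029} = \frac{1}{8} \left(-32\right) \frac{1}{-2 - 32} \cdot \frac{1}{64029} = \frac{1}{8} \left(-32\right) \frac{1}{-34} \cdot \frac{1}{64029} = \frac{1}{8} \left(-32\right) \left(- \frac{1}{34}\right) \frac{1}{64029} = \frac{2}{17} \cdot \frac{1}{64029} = \frac{2}{1088493}$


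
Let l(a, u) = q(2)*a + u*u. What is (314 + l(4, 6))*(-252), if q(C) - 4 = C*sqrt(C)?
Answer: -92232 - 2016*sqrt(2) ≈ -95083.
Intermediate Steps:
q(C) = 4 + C**(3/2) (q(C) = 4 + C*sqrt(C) = 4 + C**(3/2))
l(a, u) = u**2 + a*(4 + 2*sqrt(2)) (l(a, u) = (4 + 2**(3/2))*a + u*u = (4 + 2*sqrt(2))*a + u**2 = a*(4 + 2*sqrt(2)) + u**2 = u**2 + a*(4 + 2*sqrt(2)))
(314 + l(4, 6))*(-252) = (314 + (6**2 + 2*4*(2 + sqrt(2))))*(-252) = (314 + (36 + (16 + 8*sqrt(2))))*(-252) = (314 + (52 + 8*sqrt(2)))*(-252) = (366 + 8*sqrt(2))*(-252) = -92232 - 2016*sqrt(2)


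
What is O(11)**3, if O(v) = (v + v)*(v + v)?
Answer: 113379904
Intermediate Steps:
O(v) = 4*v**2 (O(v) = (2*v)*(2*v) = 4*v**2)
O(11)**3 = (4*11**2)**3 = (4*121)**3 = 484**3 = 113379904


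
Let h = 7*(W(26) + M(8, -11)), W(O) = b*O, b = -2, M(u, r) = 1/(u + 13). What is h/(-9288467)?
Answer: 1091/27865401 ≈ 3.9153e-5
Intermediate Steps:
M(u, r) = 1/(13 + u)
W(O) = -2*O
h = -1091/3 (h = 7*(-2*26 + 1/(13 + 8)) = 7*(-52 + 1/21) = 7*(-1091/21) = -1091/3 ≈ -363.67)
h/(-9288467) = -1091/3/(-9288467) = -1091/3*(-1/9288467) = 1091/27865401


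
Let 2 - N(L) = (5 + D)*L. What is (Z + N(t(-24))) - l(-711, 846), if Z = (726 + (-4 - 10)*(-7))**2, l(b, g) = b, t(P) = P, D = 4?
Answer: 679905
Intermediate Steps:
Z = 678976 (Z = (726 - 14*(-7))**2 = (726 + 98)**2 = 824**2 = 678976)
N(L) = 2 - 9*L (N(L) = 2 - (5 + 4)*L = 2 - 9*L)
(Z + N(t(-24))) - l(-711, 846) = (678976 + (2 - 9*(-24))) - 1*(-711) = (678976 + (2 + 216)) + 711 = (678976 + 218) + 711 = 679194 + 711 = 679905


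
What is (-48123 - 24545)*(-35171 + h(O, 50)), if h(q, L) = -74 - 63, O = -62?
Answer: 2565761744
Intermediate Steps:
h(q, L) = -137
(-48123 - 24545)*(-35171 + h(O, 50)) = (-48123 - 24545)*(-35171 - 137) = -72668*(-35308) = 2565761744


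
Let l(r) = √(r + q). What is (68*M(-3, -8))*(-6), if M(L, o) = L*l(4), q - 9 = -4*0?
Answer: 1224*√13 ≈ 4413.2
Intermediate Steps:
q = 9 (q = 9 - 4*0 = 9 + 0 = 9)
l(r) = √(9 + r) (l(r) = √(r + 9) = √(9 + r))
M(L, o) = L*√13 (M(L, o) = L*√(9 + 4) = L*√13)
(68*M(-3, -8))*(-6) = (68*(-3*√13))*(-6) = -204*√13*(-6) = 1224*√13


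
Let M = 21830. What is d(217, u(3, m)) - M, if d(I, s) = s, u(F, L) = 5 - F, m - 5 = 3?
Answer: -21828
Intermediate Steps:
m = 8 (m = 5 + 3 = 8)
d(217, u(3, m)) - M = (5 - 1*3) - 1*21830 = (5 - 3) - 21830 = 2 - 21830 = -21828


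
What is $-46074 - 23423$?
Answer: $-69497$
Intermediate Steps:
$-46074 - 23423 = -69497$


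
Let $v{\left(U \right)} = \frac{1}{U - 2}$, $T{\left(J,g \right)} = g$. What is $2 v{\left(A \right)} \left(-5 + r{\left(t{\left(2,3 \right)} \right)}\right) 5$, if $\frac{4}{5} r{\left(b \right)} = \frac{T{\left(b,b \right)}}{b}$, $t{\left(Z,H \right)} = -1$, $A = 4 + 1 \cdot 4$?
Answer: $- \frac{25}{4} \approx -6.25$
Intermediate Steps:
$A = 8$ ($A = 4 + 4 = 8$)
$r{\left(b \right)} = \frac{5}{4}$ ($r{\left(b \right)} = \frac{5 \frac{b}{b}}{4} = \frac{5}{4} \cdot 1 = \frac{5}{4}$)
$v{\left(U \right)} = \frac{1}{-2 + U}$
$2 v{\left(A \right)} \left(-5 + r{\left(t{\left(2,3 \right)} \right)}\right) 5 = \frac{2}{-2 + 8} \left(-5 + \frac{5}{4}\right) 5 = \frac{2}{6} \left(\left(- \frac{15}{4}\right) 5\right) = 2 \cdot \frac{1}{6} \left(- \frac{75}{4}\right) = \frac{1}{3} \left(- \frac{75}{4}\right) = - \frac{25}{4}$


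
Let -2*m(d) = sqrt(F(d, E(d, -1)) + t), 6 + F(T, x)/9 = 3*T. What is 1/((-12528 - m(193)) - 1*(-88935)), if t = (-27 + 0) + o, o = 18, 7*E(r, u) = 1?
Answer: 25469/1946009454 - sqrt(143)/1946009454 ≈ 1.3082e-5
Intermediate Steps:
E(r, u) = 1/7 (E(r, u) = (1/7)*1 = 1/7)
F(T, x) = -54 + 27*T (F(T, x) = -54 + 9*(3*T) = -54 + 27*T)
t = -9 (t = (-27 + 0) + 18 = -27 + 18 = -9)
m(d) = -sqrt(-63 + 27*d)/2 (m(d) = -sqrt((-54 + 27*d) - 9)/2 = -sqrt(-63 + 27*d)/2)
1/((-12528 - m(193)) - 1*(-88935)) = 1/((-12528 - (-3)*sqrt(-7 + 3*193)/2) - 1*(-88935)) = 1/((-12528 - (-3)*sqrt(-7 + 579)/2) + 88935) = 1/((-12528 - (-3)*sqrt(572)/2) + 88935) = 1/((-12528 - (-3)*2*sqrt(143)/2) + 88935) = 1/((-12528 - (-3)*sqrt(143)) + 88935) = 1/((-12528 + 3*sqrt(143)) + 88935) = 1/(76407 + 3*sqrt(143))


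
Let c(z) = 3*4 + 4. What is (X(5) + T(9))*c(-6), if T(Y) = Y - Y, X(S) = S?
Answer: 80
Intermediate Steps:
c(z) = 16 (c(z) = 12 + 4 = 16)
T(Y) = 0
(X(5) + T(9))*c(-6) = (5 + 0)*16 = 5*16 = 80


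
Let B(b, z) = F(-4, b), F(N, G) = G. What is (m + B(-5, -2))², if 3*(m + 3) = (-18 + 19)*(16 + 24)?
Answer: 256/9 ≈ 28.444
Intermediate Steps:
B(b, z) = b
m = 31/3 (m = -3 + ((-18 + 19)*(16 + 24))/3 = -3 + (1*40)/3 = -3 + (⅓)*40 = -3 + 40/3 = 31/3 ≈ 10.333)
(m + B(-5, -2))² = (31/3 - 5)² = (16/3)² = 256/9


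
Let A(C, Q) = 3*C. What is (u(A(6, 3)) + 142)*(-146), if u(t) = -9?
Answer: -19418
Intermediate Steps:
(u(A(6, 3)) + 142)*(-146) = (-9 + 142)*(-146) = 133*(-146) = -19418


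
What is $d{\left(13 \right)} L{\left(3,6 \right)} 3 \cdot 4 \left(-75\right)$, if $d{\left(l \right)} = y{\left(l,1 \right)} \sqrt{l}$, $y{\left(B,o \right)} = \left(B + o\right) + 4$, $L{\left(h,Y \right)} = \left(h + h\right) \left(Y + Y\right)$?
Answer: $- 1166400 \sqrt{13} \approx -4.2055 \cdot 10^{6}$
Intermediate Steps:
$L{\left(h,Y \right)} = 4 Y h$ ($L{\left(h,Y \right)} = 2 h 2 Y = 4 Y h$)
$y{\left(B,o \right)} = 4 + B + o$
$d{\left(l \right)} = \sqrt{l} \left(5 + l\right)$ ($d{\left(l \right)} = \left(4 + l + 1\right) \sqrt{l} = \left(5 + l\right) \sqrt{l} = \sqrt{l} \left(5 + l\right)$)
$d{\left(13 \right)} L{\left(3,6 \right)} 3 \cdot 4 \left(-75\right) = \sqrt{13} \left(5 + 13\right) 4 \cdot 6 \cdot 3 \cdot 3 \cdot 4 \left(-75\right) = \sqrt{13} \cdot 18 \cdot 72 \cdot 3 \cdot 4 \left(-75\right) = 18 \sqrt{13} \cdot 216 \cdot 4 \left(-75\right) = 18 \sqrt{13} \cdot 864 \left(-75\right) = 15552 \sqrt{13} \left(-75\right) = - 1166400 \sqrt{13}$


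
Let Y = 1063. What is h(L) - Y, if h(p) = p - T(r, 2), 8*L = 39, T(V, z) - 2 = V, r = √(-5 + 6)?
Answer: -8489/8 ≈ -1061.1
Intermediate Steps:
r = 1 (r = √1 = 1)
T(V, z) = 2 + V
L = 39/8 (L = (⅛)*39 = 39/8 ≈ 4.8750)
h(p) = -3 + p (h(p) = p - (2 + 1) = p - 1*3 = p - 3 = -3 + p)
h(L) - Y = (-3 + 39/8) - 1*1063 = 15/8 - 1063 = -8489/8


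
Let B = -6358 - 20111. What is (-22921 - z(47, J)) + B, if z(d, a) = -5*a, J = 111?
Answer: -48835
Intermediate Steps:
B = -26469
(-22921 - z(47, J)) + B = (-22921 - (-5)*111) - 26469 = (-22921 - 1*(-555)) - 26469 = (-22921 + 555) - 26469 = -22366 - 26469 = -48835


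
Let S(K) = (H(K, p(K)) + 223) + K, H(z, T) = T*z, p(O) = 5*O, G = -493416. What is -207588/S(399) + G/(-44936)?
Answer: 47967541683/4474653859 ≈ 10.720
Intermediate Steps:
S(K) = 223 + K + 5*K² (S(K) = ((5*K)*K + 223) + K = (5*K² + 223) + K = (223 + 5*K²) + K = 223 + K + 5*K²)
-207588/S(399) + G/(-44936) = -207588/(223 + 399 + 5*399²) - 493416/(-44936) = -207588/(223 + 399 + 5*159201) - 493416*(-1/44936) = -207588/(223 + 399 + 796005) + 61677/5617 = -207588/796627 + 61677/5617 = 47967541683/4474653859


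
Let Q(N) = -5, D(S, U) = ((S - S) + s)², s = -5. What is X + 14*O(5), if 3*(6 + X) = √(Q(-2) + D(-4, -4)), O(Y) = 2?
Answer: 22 + 2*√5/3 ≈ 23.491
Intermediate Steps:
D(S, U) = 25 (D(S, U) = ((S - S) - 5)² = (0 - 5)² = (-5)² = 25)
X = -6 + 2*√5/3 (X = -6 + √(-5 + 25)/3 = -6 + √20/3 = -6 + (2*√5)/3 = -6 + 2*√5/3 ≈ -4.5093)
X + 14*O(5) = (-6 + 2*√5/3) + 14*2 = (-6 + 2*√5/3) + 28 = 22 + 2*√5/3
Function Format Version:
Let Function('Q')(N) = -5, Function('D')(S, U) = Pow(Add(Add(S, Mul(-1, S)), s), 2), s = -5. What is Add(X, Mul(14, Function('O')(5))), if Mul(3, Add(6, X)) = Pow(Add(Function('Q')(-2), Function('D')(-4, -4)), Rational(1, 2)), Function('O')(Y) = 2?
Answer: Add(22, Mul(Rational(2, 3), Pow(5, Rational(1, 2)))) ≈ 23.491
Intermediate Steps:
Function('D')(S, U) = 25 (Function('D')(S, U) = Pow(Add(Add(S, Mul(-1, S)), -5), 2) = Pow(Add(0, -5), 2) = Pow(-5, 2) = 25)
X = Add(-6, Mul(Rational(2, 3), Pow(5, Rational(1, 2)))) (X = Add(-6, Mul(Rational(1, 3), Pow(Add(-5, 25), Rational(1, 2)))) = Add(-6, Mul(Rational(1, 3), Pow(20, Rational(1, 2)))) = Add(-6, Mul(Rational(1, 3), Mul(2, Pow(5, Rational(1, 2))))) = Add(-6, Mul(Rational(2, 3), Pow(5, Rational(1, 2)))) ≈ -4.5093)
Add(X, Mul(14, Function('O')(5))) = Add(Add(-6, Mul(Rational(2, 3), Pow(5, Rational(1, 2)))), Mul(14, 2)) = Add(Add(-6, Mul(Rational(2, 3), Pow(5, Rational(1, 2)))), 28) = Add(22, Mul(Rational(2, 3), Pow(5, Rational(1, 2))))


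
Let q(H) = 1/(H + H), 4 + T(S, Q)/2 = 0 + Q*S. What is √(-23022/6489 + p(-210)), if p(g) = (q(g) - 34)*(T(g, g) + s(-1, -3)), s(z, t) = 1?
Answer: I*√1402997823815385/21630 ≈ 1731.7*I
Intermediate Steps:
T(S, Q) = -8 + 2*Q*S (T(S, Q) = -8 + 2*(0 + Q*S) = -8 + 2*(Q*S) = -8 + 2*Q*S)
q(H) = 1/(2*H)
p(g) = (-34 + 1/(2*g))*(-7 + 2*g²) (p(g) = (1/(2*g) - 34)*((-8 + 2*g*g) + 1) = (-34 + 1/(2*g))*((-8 + 2*g²) + 1) = (-34 + 1/(2*g))*(-7 + 2*g²))
√(-23022/6489 + p(-210)) = √(-23022/6489 + (238 - 210 - 68*(-210)² - 7/2/(-210))) = √(-23022*1/6489 + (238 - 210 - 68*44100 - 7/2*(-1/210))) = √(-2558/721 + (238 - 210 - 2998800 + 1/60)) = √(-2558/721 - 179926319/60) = √(-129727029479/43260) = I*√1402997823815385/21630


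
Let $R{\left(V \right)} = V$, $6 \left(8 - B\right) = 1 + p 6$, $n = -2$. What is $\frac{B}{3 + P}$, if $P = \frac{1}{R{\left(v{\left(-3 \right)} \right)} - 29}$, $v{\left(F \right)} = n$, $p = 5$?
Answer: $\frac{527}{552} \approx 0.95471$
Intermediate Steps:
$v{\left(F \right)} = -2$
$B = \frac{17}{6}$ ($B = 8 - \frac{1 + 5 \cdot 6}{6} = 8 - \frac{1 + 30}{6} = 8 - \frac{31}{6} = \frac{17}{6} \approx 2.8333$)
$P = - \frac{1}{31}$ ($P = \frac{1}{-2 - 29} = \frac{1}{-31} = - \frac{1}{31} \approx -0.032258$)
$\frac{B}{3 + P} = \frac{1}{3 - \frac{1}{31}} \cdot \frac{17}{6} = \frac{1}{\frac{92}{31}} \cdot \frac{17}{6} = \frac{31}{92} \cdot \frac{17}{6} = \frac{527}{552}$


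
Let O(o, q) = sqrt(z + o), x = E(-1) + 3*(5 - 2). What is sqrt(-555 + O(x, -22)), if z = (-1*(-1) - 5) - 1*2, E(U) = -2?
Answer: I*sqrt(554) ≈ 23.537*I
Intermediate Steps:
z = -6 (z = (1 - 5) - 2 = -4 - 2 = -6)
x = 7 (x = -2 + 3*(5 - 2) = -2 + 3*3 = -2 + 9 = 7)
O(o, q) = sqrt(-6 + o)
sqrt(-555 + O(x, -22)) = sqrt(-555 + sqrt(-6 + 7)) = sqrt(-555 + sqrt(1)) = sqrt(-555 + 1) = sqrt(-554) = I*sqrt(554)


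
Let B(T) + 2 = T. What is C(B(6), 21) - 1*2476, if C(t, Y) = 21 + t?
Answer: -2451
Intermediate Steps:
B(T) = -2 + T
C(B(6), 21) - 1*2476 = (21 + (-2 + 6)) - 1*2476 = (21 + 4) - 2476 = 25 - 2476 = -2451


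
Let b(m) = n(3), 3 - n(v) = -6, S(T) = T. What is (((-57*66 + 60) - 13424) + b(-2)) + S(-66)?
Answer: -17183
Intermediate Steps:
n(v) = 9 (n(v) = 3 - 1*(-6) = 3 + 6 = 9)
b(m) = 9
(((-57*66 + 60) - 13424) + b(-2)) + S(-66) = (((-57*66 + 60) - 13424) + 9) - 66 = (((-3762 + 60) - 13424) + 9) - 66 = ((-3702 - 13424) + 9) - 66 = (-17126 + 9) - 66 = -17117 - 66 = -17183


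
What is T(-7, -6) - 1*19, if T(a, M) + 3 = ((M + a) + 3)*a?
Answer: 48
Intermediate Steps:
T(a, M) = -3 + a*(3 + M + a) (T(a, M) = -3 + ((M + a) + 3)*a = -3 + (3 + M + a)*a = -3 + a*(3 + M + a))
T(-7, -6) - 1*19 = (-3 + (-7)**2 + 3*(-7) - 6*(-7)) - 1*19 = (-3 + 49 - 21 + 42) - 19 = 67 - 19 = 48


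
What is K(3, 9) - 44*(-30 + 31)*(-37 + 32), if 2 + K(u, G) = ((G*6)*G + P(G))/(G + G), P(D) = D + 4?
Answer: 4423/18 ≈ 245.72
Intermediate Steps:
P(D) = 4 + D
K(u, G) = -2 + (4 + G + 6*G²)/(2*G) (K(u, G) = -2 + ((G*6)*G + (4 + G))/(G + G) = -2 + ((6*G)*G + (4 + G))/((2*G)) = -2 + (6*G² + (4 + G))*(1/(2*G)) = -2 + (4 + G + 6*G²)*(1/(2*G)) = -2 + (4 + G + 6*G²)/(2*G))
K(3, 9) - 44*(-30 + 31)*(-37 + 32) = (-3/2 + 2/9 + 3*9) - 44*(-30 + 31)*(-37 + 32) = (-3/2 + 2*(⅑) + 27) - 44*(-5) = (-3/2 + 2/9 + 27) - 44*(-5) = 463/18 + 220 = 4423/18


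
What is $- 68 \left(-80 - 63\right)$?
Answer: $9724$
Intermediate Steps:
$- 68 \left(-80 - 63\right) = \left(-68\right) \left(-143\right) = 9724$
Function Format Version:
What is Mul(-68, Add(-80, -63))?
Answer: 9724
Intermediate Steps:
Mul(-68, Add(-80, -63)) = Mul(-68, -143) = 9724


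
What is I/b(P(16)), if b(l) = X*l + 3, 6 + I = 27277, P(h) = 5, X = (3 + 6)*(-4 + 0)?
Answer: -27271/177 ≈ -154.07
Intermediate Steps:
X = -36 (X = 9*(-4) = -36)
I = 27271 (I = -6 + 27277 = 27271)
b(l) = 3 - 36*l (b(l) = -36*l + 3 = 3 - 36*l)
I/b(P(16)) = 27271/(3 - 36*5) = 27271/(3 - 180) = 27271/(-177) = 27271*(-1/177) = -27271/177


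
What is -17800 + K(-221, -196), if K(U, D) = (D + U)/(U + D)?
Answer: -17799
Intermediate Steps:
K(U, D) = 1 (K(U, D) = (D + U)/(D + U) = 1)
-17800 + K(-221, -196) = -17800 + 1 = -17799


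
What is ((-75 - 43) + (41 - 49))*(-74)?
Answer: 9324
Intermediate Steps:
((-75 - 43) + (41 - 49))*(-74) = (-118 - 8)*(-74) = -126*(-74) = 9324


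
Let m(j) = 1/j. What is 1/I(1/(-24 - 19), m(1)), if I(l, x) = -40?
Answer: -1/40 ≈ -0.025000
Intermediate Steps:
m(j) = 1/j
1/I(1/(-24 - 19), m(1)) = 1/(-40) = -1/40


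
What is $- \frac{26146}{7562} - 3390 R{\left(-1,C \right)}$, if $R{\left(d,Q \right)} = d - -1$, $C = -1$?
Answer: $- \frac{13073}{3781} \approx -3.4576$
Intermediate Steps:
$R{\left(d,Q \right)} = 1 + d$ ($R{\left(d,Q \right)} = d + 1 = 1 + d$)
$- \frac{26146}{7562} - 3390 R{\left(-1,C \right)} = - \frac{26146}{7562} - 3390 \left(1 - 1\right) = \left(-26146\right) \frac{1}{7562} - 3390 \cdot 0 = - \frac{13073}{3781} - 0 = - \frac{13073}{3781} + 0 = - \frac{13073}{3781}$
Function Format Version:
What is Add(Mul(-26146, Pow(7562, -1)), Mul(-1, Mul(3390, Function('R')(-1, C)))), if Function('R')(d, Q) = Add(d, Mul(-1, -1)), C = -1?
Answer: Rational(-13073, 3781) ≈ -3.4576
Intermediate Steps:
Function('R')(d, Q) = Add(1, d) (Function('R')(d, Q) = Add(d, 1) = Add(1, d))
Add(Mul(-26146, Pow(7562, -1)), Mul(-1, Mul(3390, Function('R')(-1, C)))) = Add(Mul(-26146, Pow(7562, -1)), Mul(-1, Mul(3390, Add(1, -1)))) = Add(Mul(-26146, Rational(1, 7562)), Mul(-1, Mul(3390, 0))) = Add(Rational(-13073, 3781), Mul(-1, 0)) = Add(Rational(-13073, 3781), 0) = Rational(-13073, 3781)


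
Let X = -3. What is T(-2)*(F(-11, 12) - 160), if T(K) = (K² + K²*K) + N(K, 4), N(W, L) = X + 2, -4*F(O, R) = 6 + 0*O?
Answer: 1615/2 ≈ 807.50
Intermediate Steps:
F(O, R) = -3/2 (F(O, R) = -(6 + 0*O)/4 = -(6 + 0)/4 = -¼*6 = -3/2)
N(W, L) = -1 (N(W, L) = -3 + 2 = -1)
T(K) = -1 + K² + K³ (T(K) = (K² + K²*K) - 1 = (K² + K³) - 1 = -1 + K² + K³)
T(-2)*(F(-11, 12) - 160) = (-1 + (-2)² + (-2)³)*(-3/2 - 160) = (-1 + 4 - 8)*(-323/2) = -5*(-323/2) = 1615/2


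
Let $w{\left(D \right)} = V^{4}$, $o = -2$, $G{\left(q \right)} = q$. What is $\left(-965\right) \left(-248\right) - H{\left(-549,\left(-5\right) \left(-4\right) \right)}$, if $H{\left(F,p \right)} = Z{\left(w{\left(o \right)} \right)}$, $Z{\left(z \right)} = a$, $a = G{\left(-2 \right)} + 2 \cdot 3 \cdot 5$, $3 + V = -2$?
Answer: $239292$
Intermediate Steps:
$V = -5$ ($V = -3 - 2 = -5$)
$w{\left(D \right)} = 625$ ($w{\left(D \right)} = \left(-5\right)^{4} = 625$)
$a = 28$ ($a = -2 + 2 \cdot 3 \cdot 5 = -2 + 6 \cdot 5 = -2 + 30 = 28$)
$Z{\left(z \right)} = 28$
$H{\left(F,p \right)} = 28$
$\left(-965\right) \left(-248\right) - H{\left(-549,\left(-5\right) \left(-4\right) \right)} = \left(-965\right) \left(-248\right) - 28 = 239320 - 28 = 239292$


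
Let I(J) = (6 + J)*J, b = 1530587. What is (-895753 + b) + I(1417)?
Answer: 2651225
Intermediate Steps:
I(J) = J*(6 + J)
(-895753 + b) + I(1417) = (-895753 + 1530587) + 1417*(6 + 1417) = 634834 + 1417*1423 = 634834 + 2016391 = 2651225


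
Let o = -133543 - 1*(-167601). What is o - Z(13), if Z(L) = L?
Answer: 34045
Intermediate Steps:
o = 34058 (o = -133543 + 167601 = 34058)
o - Z(13) = 34058 - 1*13 = 34058 - 13 = 34045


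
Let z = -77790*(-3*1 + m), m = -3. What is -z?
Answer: -466740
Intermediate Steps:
z = 466740 (z = -77790*(-3*1 - 3) = -77790*(-3 - 3) = -77790*(-6) = 466740)
-z = -1*466740 = -466740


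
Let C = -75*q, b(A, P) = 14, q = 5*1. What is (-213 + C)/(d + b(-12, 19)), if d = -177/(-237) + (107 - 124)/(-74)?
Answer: -3437448/87553 ≈ -39.261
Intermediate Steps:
q = 5
d = 5709/5846 (d = -177*(-1/237) - 17*(-1/74) = 59/79 + 17/74 = 5709/5846 ≈ 0.97657)
C = -375 (C = -75*5 = -375)
(-213 + C)/(d + b(-12, 19)) = (-213 - 375)/(5709/5846 + 14) = -588/87553/5846 = -588*5846/87553 = -3437448/87553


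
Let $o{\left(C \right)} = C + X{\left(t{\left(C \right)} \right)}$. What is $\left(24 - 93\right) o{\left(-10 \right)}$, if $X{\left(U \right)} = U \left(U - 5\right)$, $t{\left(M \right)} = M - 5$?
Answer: $-20010$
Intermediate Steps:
$t{\left(M \right)} = -5 + M$
$X{\left(U \right)} = U \left(-5 + U\right)$
$o{\left(C \right)} = C + \left(-10 + C\right) \left(-5 + C\right)$ ($o{\left(C \right)} = C + \left(-5 + C\right) \left(-5 + \left(-5 + C\right)\right) = C + \left(-5 + C\right) \left(-10 + C\right) = C + \left(-10 + C\right) \left(-5 + C\right)$)
$\left(24 - 93\right) o{\left(-10 \right)} = \left(24 - 93\right) \left(-10 + \left(-10 - 10\right) \left(-5 - 10\right)\right) = - 69 \left(-10 - -300\right) = - 69 \left(-10 + 300\right) = \left(-69\right) 290 = -20010$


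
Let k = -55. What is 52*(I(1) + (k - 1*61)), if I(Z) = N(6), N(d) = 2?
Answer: -5928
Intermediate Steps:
I(Z) = 2
52*(I(1) + (k - 1*61)) = 52*(2 + (-55 - 1*61)) = 52*(2 + (-55 - 61)) = 52*(2 - 116) = 52*(-114) = -5928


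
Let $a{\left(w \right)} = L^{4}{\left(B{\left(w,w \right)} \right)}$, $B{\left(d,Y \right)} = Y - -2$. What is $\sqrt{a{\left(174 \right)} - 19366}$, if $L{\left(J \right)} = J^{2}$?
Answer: $3 \sqrt{102296042611348490} \approx 9.5951 \cdot 10^{8}$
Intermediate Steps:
$B{\left(d,Y \right)} = 2 + Y$ ($B{\left(d,Y \right)} = Y + 2 = 2 + Y$)
$a{\left(w \right)} = \left(2 + w\right)^{8}$ ($a{\left(w \right)} = \left(\left(2 + w\right)^{2}\right)^{4} = \left(2 + w\right)^{8}$)
$\sqrt{a{\left(174 \right)} - 19366} = \sqrt{\left(2 + 174\right)^{8} - 19366} = \sqrt{176^{8} - 19366} = \sqrt{920664383502155776 - 19366} = \sqrt{920664383502136410} = 3 \sqrt{102296042611348490}$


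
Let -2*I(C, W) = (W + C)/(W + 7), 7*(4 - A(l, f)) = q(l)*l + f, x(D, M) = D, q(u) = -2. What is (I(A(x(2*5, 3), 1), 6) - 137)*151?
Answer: -3778473/182 ≈ -20761.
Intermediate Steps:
A(l, f) = 4 - f/7 + 2*l/7 (A(l, f) = 4 - (-2*l + f)/7 = 4 - (f - 2*l)/7 = 4 + (-f/7 + 2*l/7) = 4 - f/7 + 2*l/7)
I(C, W) = -(C + W)/(2*(7 + W)) (I(C, W) = -(W + C)/(2*(W + 7)) = -(C + W)/(2*(7 + W)))
(I(A(x(2*5, 3), 1), 6) - 137)*151 = ((-(4 - ⅐*1 + 2*(2*5)/7) - 1*6)/(2*(7 + 6)) - 137)*151 = ((½)*(-(4 - ⅐ + (2/7)*10) - 6)/13 - 137)*151 = ((½)*(1/13)*(-(4 - ⅐ + 20/7) - 6) - 137)*151 = ((½)*(1/13)*(-1*47/7 - 6) - 137)*151 = ((½)*(1/13)*(-47/7 - 6) - 137)*151 = ((½)*(1/13)*(-89/7) - 137)*151 = (-89/182 - 137)*151 = -25023/182*151 = -3778473/182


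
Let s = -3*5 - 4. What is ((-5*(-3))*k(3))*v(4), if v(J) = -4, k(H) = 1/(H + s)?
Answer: 15/4 ≈ 3.7500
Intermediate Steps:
s = -19 (s = -15 - 4 = -19)
k(H) = 1/(-19 + H) (k(H) = 1/(H - 19) = 1/(-19 + H))
((-5*(-3))*k(3))*v(4) = ((-5*(-3))/(-19 + 3))*(-4) = (15/(-16))*(-4) = (15*(-1/16))*(-4) = -15/16*(-4) = 15/4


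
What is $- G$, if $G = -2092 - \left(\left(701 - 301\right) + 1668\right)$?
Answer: $4160$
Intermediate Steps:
$G = -4160$ ($G = -2092 - \left(400 + 1668\right) = -2092 - 2068 = -4160$)
$- G = \left(-1\right) \left(-4160\right) = 4160$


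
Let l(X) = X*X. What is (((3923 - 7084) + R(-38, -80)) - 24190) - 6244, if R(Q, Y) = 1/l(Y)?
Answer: -215007999/6400 ≈ -33595.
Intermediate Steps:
l(X) = X²
R(Q, Y) = Y⁻² (R(Q, Y) = 1/(Y²) = Y⁻²)
(((3923 - 7084) + R(-38, -80)) - 24190) - 6244 = (((3923 - 7084) + (-80)⁻²) - 24190) - 6244 = ((-3161 + 1/6400) - 24190) - 6244 = (-20230399/6400 - 24190) - 6244 = -175046399/6400 - 6244 = -215007999/6400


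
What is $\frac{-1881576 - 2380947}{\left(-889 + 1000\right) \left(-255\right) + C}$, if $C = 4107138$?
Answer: $- \frac{1420841}{1359611} \approx -1.045$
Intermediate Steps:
$\frac{-1881576 - 2380947}{\left(-889 + 1000\right) \left(-255\right) + C} = \frac{-1881576 - 2380947}{\left(-889 + 1000\right) \left(-255\right) + 4107138} = - \frac{4262523}{111 \left(-255\right) + 4107138} = - \frac{4262523}{-28305 + 4107138} = - \frac{4262523}{4078833} = \left(-4262523\right) \frac{1}{4078833} = - \frac{1420841}{1359611}$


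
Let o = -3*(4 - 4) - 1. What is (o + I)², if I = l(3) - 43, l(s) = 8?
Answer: 1296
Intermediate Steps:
I = -35 (I = 8 - 43 = -35)
o = -1 (o = -3*0 - 1 = 0 - 1 = -1)
(o + I)² = (-1 - 35)² = (-36)² = 1296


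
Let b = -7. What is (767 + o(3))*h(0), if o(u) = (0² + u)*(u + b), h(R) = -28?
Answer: -21140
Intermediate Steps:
o(u) = u*(-7 + u) (o(u) = (0² + u)*(u - 7) = (0 + u)*(-7 + u) = u*(-7 + u))
(767 + o(3))*h(0) = (767 + 3*(-7 + 3))*(-28) = (767 + 3*(-4))*(-28) = (767 - 12)*(-28) = 755*(-28) = -21140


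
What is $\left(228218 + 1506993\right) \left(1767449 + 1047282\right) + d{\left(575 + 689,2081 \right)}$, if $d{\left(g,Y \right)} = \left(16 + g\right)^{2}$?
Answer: $4884153831641$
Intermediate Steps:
$\left(228218 + 1506993\right) \left(1767449 + 1047282\right) + d{\left(575 + 689,2081 \right)} = \left(228218 + 1506993\right) \left(1767449 + 1047282\right) + \left(16 + \left(575 + 689\right)\right)^{2} = 1735211 \cdot 2814731 + \left(16 + 1264\right)^{2} = 4884152193241 + 1280^{2} = 4884152193241 + 1638400 = 4884153831641$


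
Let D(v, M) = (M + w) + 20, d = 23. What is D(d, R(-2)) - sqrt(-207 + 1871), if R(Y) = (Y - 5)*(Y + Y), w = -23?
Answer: 25 - 8*sqrt(26) ≈ -15.792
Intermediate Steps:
R(Y) = 2*Y*(-5 + Y) (R(Y) = (-5 + Y)*(2*Y) = 2*Y*(-5 + Y))
D(v, M) = -3 + M (D(v, M) = (M - 23) + 20 = (-23 + M) + 20 = -3 + M)
D(d, R(-2)) - sqrt(-207 + 1871) = (-3 + 2*(-2)*(-5 - 2)) - sqrt(-207 + 1871) = (-3 + 2*(-2)*(-7)) - sqrt(1664) = (-3 + 28) - 8*sqrt(26) = 25 - 8*sqrt(26)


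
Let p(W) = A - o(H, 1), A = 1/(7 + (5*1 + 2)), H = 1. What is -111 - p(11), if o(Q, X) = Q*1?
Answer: -1541/14 ≈ -110.07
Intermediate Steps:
o(Q, X) = Q
A = 1/14 (A = 1/(7 + (5 + 2)) = 1/(7 + 7) = 1/14 ≈ 0.071429)
p(W) = -13/14 (p(W) = 1/14 - 1*1 = 1/14 - 1 = -13/14)
-111 - p(11) = -111 - 1*(-13/14) = -111 + 13/14 = -1541/14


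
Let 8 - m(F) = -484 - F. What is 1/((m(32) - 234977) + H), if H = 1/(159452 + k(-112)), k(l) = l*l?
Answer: -171996/40324978187 ≈ -4.2652e-6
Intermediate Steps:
k(l) = l²
H = 1/171996 (H = 1/(159452 + (-112)²) = 1/(159452 + 12544) = 1/171996 ≈ 5.8141e-6)
m(F) = 492 + F (m(F) = 8 - (-484 - F) = 8 + (484 + F) = 492 + F)
1/((m(32) - 234977) + H) = 1/(((492 + 32) - 234977) + 1/171996) = 1/((524 - 234977) + 1/171996) = 1/(-234453 + 1/171996) = 1/(-40324978187/171996) = -171996/40324978187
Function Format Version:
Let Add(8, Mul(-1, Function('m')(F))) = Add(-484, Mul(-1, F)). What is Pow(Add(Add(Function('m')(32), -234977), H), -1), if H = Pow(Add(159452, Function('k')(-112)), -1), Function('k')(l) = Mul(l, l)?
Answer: Rational(-171996, 40324978187) ≈ -4.2652e-6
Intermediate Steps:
Function('k')(l) = Pow(l, 2)
H = Rational(1, 171996) (H = Pow(Add(159452, Pow(-112, 2)), -1) = Pow(Add(159452, 12544), -1) = Pow(171996, -1) = Rational(1, 171996) ≈ 5.8141e-6)
Function('m')(F) = Add(492, F) (Function('m')(F) = Add(8, Mul(-1, Add(-484, Mul(-1, F)))) = Add(8, Add(484, F)) = Add(492, F))
Pow(Add(Add(Function('m')(32), -234977), H), -1) = Pow(Add(Add(Add(492, 32), -234977), Rational(1, 171996)), -1) = Pow(Add(Add(524, -234977), Rational(1, 171996)), -1) = Pow(Add(-234453, Rational(1, 171996)), -1) = Pow(Rational(-40324978187, 171996), -1) = Rational(-171996, 40324978187)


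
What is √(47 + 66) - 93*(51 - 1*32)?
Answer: -1767 + √113 ≈ -1756.4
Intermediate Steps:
√(47 + 66) - 93*(51 - 1*32) = √113 - 93*(51 - 32) = √113 - 93*19 = √113 - 1767 = -1767 + √113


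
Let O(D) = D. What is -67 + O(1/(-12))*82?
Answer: -443/6 ≈ -73.833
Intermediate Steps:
-67 + O(1/(-12))*82 = -67 + 82/(-12) = -67 - 1/12*82 = -67 - 41/6 = -443/6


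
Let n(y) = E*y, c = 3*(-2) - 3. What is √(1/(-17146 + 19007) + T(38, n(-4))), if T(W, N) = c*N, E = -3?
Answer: I*√374036807/1861 ≈ 10.392*I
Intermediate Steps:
c = -9 (c = -6 - 3 = -9)
n(y) = -3*y
T(W, N) = -9*N
√(1/(-17146 + 19007) + T(38, n(-4))) = √(1/(-17146 + 19007) - (-27)*(-4)) = √(1/1861 - 9*12) = √(1/1861 - 108) = √(-200987/1861) = I*√374036807/1861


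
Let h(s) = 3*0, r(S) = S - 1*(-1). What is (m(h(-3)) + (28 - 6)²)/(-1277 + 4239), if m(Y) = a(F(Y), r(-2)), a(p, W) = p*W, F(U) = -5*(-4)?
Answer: 232/1481 ≈ 0.15665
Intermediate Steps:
F(U) = 20
r(S) = 1 + S (r(S) = S + 1 = 1 + S)
h(s) = 0
a(p, W) = W*p
m(Y) = -20 (m(Y) = (1 - 2)*20 = -1*20 = -20)
(m(h(-3)) + (28 - 6)²)/(-1277 + 4239) = (-20 + (28 - 6)²)/(-1277 + 4239) = (-20 + 22²)/2962 = (-20 + 484)*(1/2962) = 464*(1/2962) = 232/1481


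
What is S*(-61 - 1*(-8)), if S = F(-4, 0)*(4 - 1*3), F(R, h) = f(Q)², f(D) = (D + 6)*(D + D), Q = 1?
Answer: -10388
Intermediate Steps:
f(D) = 2*D*(6 + D) (f(D) = (6 + D)*(2*D) = 2*D*(6 + D))
F(R, h) = 196 (F(R, h) = (2*1*(6 + 1))² = (2*1*7)² = 14² = 196)
S = 196 (S = 196*(4 - 1*3) = 196*(4 - 3) = 196*1 = 196)
S*(-61 - 1*(-8)) = 196*(-61 - 1*(-8)) = 196*(-61 + 8) = 196*(-53) = -10388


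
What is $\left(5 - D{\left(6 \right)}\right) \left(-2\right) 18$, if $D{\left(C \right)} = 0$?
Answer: $-180$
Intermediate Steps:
$\left(5 - D{\left(6 \right)}\right) \left(-2\right) 18 = \left(5 - 0\right) \left(-2\right) 18 = \left(5 + 0\right) \left(-2\right) 18 = 5 \left(-2\right) 18 = \left(-10\right) 18 = -180$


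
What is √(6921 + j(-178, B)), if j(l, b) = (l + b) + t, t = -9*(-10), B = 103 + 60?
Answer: 2*√1749 ≈ 83.642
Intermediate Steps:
B = 163
t = 90
j(l, b) = 90 + b + l (j(l, b) = (l + b) + 90 = (b + l) + 90 = 90 + b + l)
√(6921 + j(-178, B)) = √(6921 + (90 + 163 - 178)) = √(6921 + 75) = √6996 = 2*√1749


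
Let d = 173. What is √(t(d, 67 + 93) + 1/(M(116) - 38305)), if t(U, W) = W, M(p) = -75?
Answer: 3*√6546774045/19190 ≈ 12.649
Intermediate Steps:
√(t(d, 67 + 93) + 1/(M(116) - 38305)) = √((67 + 93) + 1/(-75 - 38305)) = √(160 + 1/(-38380)) = √(160 - 1/38380) = √(6140799/38380) = 3*√6546774045/19190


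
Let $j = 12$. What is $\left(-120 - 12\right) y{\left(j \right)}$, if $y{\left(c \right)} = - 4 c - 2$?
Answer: $6600$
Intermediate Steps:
$y{\left(c \right)} = -2 - 4 c$
$\left(-120 - 12\right) y{\left(j \right)} = \left(-120 - 12\right) \left(-2 - 48\right) = - 132 \left(-2 - 48\right) = \left(-132\right) \left(-50\right) = 6600$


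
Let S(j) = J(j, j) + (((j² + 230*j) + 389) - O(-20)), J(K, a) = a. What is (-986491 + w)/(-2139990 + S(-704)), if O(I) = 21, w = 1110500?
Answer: -124009/1806630 ≈ -0.068641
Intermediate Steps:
S(j) = 368 + j² + 231*j (S(j) = j + (((j² + 230*j) + 389) - 1*21) = j + ((389 + j² + 230*j) - 21) = j + (368 + j² + 230*j) = 368 + j² + 231*j)
(-986491 + w)/(-2139990 + S(-704)) = (-986491 + 1110500)/(-2139990 + (368 + (-704)² + 231*(-704))) = 124009/(-2139990 + (368 + 495616 - 162624)) = 124009/(-2139990 + 333360) = 124009/(-1806630) = 124009*(-1/1806630) = -124009/1806630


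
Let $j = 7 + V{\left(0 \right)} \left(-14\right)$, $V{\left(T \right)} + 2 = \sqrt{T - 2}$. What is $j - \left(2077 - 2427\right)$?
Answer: $385 - 14 i \sqrt{2} \approx 385.0 - 19.799 i$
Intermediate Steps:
$V{\left(T \right)} = -2 + \sqrt{-2 + T}$ ($V{\left(T \right)} = -2 + \sqrt{T - 2} = -2 + \sqrt{-2 + T}$)
$j = 35 - 14 i \sqrt{2}$ ($j = 7 + \left(-2 + \sqrt{-2 + 0}\right) \left(-14\right) = 7 + \left(-2 + \sqrt{-2}\right) \left(-14\right) = 7 + \left(-2 + i \sqrt{2}\right) \left(-14\right) = 7 + \left(28 - 14 i \sqrt{2}\right) = 35 - 14 i \sqrt{2} \approx 35.0 - 19.799 i$)
$j - \left(2077 - 2427\right) = \left(35 - 14 i \sqrt{2}\right) - \left(2077 - 2427\right) = \left(35 - 14 i \sqrt{2}\right) - -350 = \left(35 - 14 i \sqrt{2}\right) + 350 = 385 - 14 i \sqrt{2}$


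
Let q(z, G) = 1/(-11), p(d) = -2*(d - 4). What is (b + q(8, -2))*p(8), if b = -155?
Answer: 13648/11 ≈ 1240.7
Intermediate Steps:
p(d) = 8 - 2*d (p(d) = -2*(-4 + d) = 8 - 2*d)
q(z, G) = -1/11
(b + q(8, -2))*p(8) = (-155 - 1/11)*(8 - 2*8) = -1706*(8 - 16)/11 = -1706/11*(-8) = 13648/11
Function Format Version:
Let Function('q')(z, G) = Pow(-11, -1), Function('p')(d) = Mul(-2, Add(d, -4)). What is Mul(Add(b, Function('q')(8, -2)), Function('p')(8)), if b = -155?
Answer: Rational(13648, 11) ≈ 1240.7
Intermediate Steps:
Function('p')(d) = Add(8, Mul(-2, d)) (Function('p')(d) = Mul(-2, Add(-4, d)) = Add(8, Mul(-2, d)))
Function('q')(z, G) = Rational(-1, 11)
Mul(Add(b, Function('q')(8, -2)), Function('p')(8)) = Mul(Add(-155, Rational(-1, 11)), Add(8, Mul(-2, 8))) = Mul(Rational(-1706, 11), Add(8, -16)) = Mul(Rational(-1706, 11), -8) = Rational(13648, 11)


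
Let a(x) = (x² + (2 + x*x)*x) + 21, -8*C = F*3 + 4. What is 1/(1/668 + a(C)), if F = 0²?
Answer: 1336/26889 ≈ 0.049686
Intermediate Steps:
F = 0
C = -½ (C = -(0*3 + 4)/8 = -(0 + 4)/8 = -⅛*4 = -½ ≈ -0.50000)
a(x) = 21 + x² + x*(2 + x²) (a(x) = (x² + (2 + x²)*x) + 21 = (x² + x*(2 + x²)) + 21 = 21 + x² + x*(2 + x²))
1/(1/668 + a(C)) = 1/(1/668 + (21 + (-½)² + (-½)³ + 2*(-½))) = 1/(1/668 + (21 + ¼ - ⅛ - 1)) = 1/(1/668 + 161/8) = 1/(26889/1336) = 1336/26889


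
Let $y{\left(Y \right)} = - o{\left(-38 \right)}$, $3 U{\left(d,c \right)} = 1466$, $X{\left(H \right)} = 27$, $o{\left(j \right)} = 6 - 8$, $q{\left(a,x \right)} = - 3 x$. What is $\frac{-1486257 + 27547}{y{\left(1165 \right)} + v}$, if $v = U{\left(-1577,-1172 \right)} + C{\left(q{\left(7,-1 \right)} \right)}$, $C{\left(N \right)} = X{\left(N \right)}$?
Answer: $- \frac{4376130}{1553} \approx -2817.9$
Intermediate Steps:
$o{\left(j \right)} = -2$ ($o{\left(j \right)} = 6 - 8 = -2$)
$C{\left(N \right)} = 27$
$U{\left(d,c \right)} = \frac{1466}{3}$ ($U{\left(d,c \right)} = \frac{1}{3} \cdot 1466 = \frac{1466}{3}$)
$y{\left(Y \right)} = 2$ ($y{\left(Y \right)} = \left(-1\right) \left(-2\right) = 2$)
$v = \frac{1547}{3}$ ($v = \frac{1466}{3} + 27 = \frac{1547}{3} \approx 515.67$)
$\frac{-1486257 + 27547}{y{\left(1165 \right)} + v} = \frac{-1486257 + 27547}{2 + \frac{1547}{3}} = - \frac{1458710}{\frac{1553}{3}} = \left(-1458710\right) \frac{3}{1553} = - \frac{4376130}{1553}$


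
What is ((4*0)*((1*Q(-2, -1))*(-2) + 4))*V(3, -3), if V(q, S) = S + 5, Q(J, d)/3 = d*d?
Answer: 0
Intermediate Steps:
Q(J, d) = 3*d² (Q(J, d) = 3*(d*d) = 3*d²)
V(q, S) = 5 + S
((4*0)*((1*Q(-2, -1))*(-2) + 4))*V(3, -3) = ((4*0)*((1*(3*(-1)²))*(-2) + 4))*(5 - 3) = (0*((1*(3*1))*(-2) + 4))*2 = (0*((1*3)*(-2) + 4))*2 = (0*(3*(-2) + 4))*2 = (0*(-6 + 4))*2 = (0*(-2))*2 = 0*2 = 0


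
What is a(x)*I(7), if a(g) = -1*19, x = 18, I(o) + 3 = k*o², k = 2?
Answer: -1805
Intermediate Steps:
I(o) = -3 + 2*o²
a(g) = -19
a(x)*I(7) = -19*(-3 + 2*7²) = -19*(-3 + 2*49) = -19*(-3 + 98) = -19*95 = -1805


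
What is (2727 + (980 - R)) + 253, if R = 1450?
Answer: 2510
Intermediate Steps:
(2727 + (980 - R)) + 253 = (2727 + (980 - 1*1450)) + 253 = (2727 + (980 - 1450)) + 253 = (2727 - 470) + 253 = 2257 + 253 = 2510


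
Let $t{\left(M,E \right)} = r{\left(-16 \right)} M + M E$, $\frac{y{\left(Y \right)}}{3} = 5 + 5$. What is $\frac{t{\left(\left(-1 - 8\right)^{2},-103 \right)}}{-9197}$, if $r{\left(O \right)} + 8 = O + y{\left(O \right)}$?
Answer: $\frac{7857}{9197} \approx 0.8543$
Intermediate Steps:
$y{\left(Y \right)} = 30$ ($y{\left(Y \right)} = 3 \left(5 + 5\right) = 3 \cdot 10 = 30$)
$r{\left(O \right)} = 22 + O$ ($r{\left(O \right)} = -8 + \left(O + 30\right) = -8 + \left(30 + O\right) = 22 + O$)
$t{\left(M,E \right)} = 6 M + E M$ ($t{\left(M,E \right)} = \left(22 - 16\right) M + M E = 6 M + E M$)
$\frac{t{\left(\left(-1 - 8\right)^{2},-103 \right)}}{-9197} = \frac{\left(-1 - 8\right)^{2} \left(6 - 103\right)}{-9197} = \left(-9\right)^{2} \left(-97\right) \left(- \frac{1}{9197}\right) = 81 \left(-97\right) \left(- \frac{1}{9197}\right) = \left(-7857\right) \left(- \frac{1}{9197}\right) = \frac{7857}{9197}$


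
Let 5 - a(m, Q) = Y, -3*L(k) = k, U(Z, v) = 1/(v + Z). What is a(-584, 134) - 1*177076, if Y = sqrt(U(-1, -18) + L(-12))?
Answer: -177071 - 5*sqrt(57)/19 ≈ -1.7707e+5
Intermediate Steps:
U(Z, v) = 1/(Z + v)
L(k) = -k/3
Y = 5*sqrt(57)/19 (Y = sqrt(1/(-1 - 18) - 1/3*(-12)) = sqrt(1/(-19) + 4) = sqrt(-1/19 + 4) = sqrt(75/19) = 5*sqrt(57)/19 ≈ 1.9868)
a(m, Q) = 5 - 5*sqrt(57)/19
a(-584, 134) - 1*177076 = (5 - 5*sqrt(57)/19) - 1*177076 = (5 - 5*sqrt(57)/19) - 177076 = -177071 - 5*sqrt(57)/19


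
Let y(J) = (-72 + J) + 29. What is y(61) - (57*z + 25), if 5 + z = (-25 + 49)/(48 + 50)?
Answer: 12938/49 ≈ 264.04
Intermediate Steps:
y(J) = -43 + J
z = -233/49 (z = -5 + (-25 + 49)/(48 + 50) = -5 + 24/98 = -5 + 24*(1/98) = -5 + 12/49 = -233/49 ≈ -4.7551)
y(61) - (57*z + 25) = (-43 + 61) - (57*(-233/49) + 25) = 18 - (-13281/49 + 25) = 18 - 1*(-12056/49) = 18 + 12056/49 = 12938/49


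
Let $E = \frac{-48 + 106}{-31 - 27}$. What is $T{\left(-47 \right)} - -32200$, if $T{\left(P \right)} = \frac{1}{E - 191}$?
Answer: $\frac{6182399}{192} \approx 32200.0$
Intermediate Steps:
$E = -1$ ($E = \frac{58}{-58} = 58 \left(- \frac{1}{58}\right) = -1$)
$T{\left(P \right)} = - \frac{1}{192}$ ($T{\left(P \right)} = \frac{1}{-1 - 191} = \frac{1}{-192} = - \frac{1}{192}$)
$T{\left(-47 \right)} - -32200 = - \frac{1}{192} - -32200 = - \frac{1}{192} + 32200 = \frac{6182399}{192}$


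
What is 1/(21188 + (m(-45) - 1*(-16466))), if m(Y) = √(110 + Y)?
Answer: 37654/1417823651 - √65/1417823651 ≈ 2.6552e-5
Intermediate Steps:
1/(21188 + (m(-45) - 1*(-16466))) = 1/(21188 + (√(110 - 45) - 1*(-16466))) = 1/(21188 + (√65 + 16466)) = 1/(21188 + (16466 + √65)) = 1/(37654 + √65)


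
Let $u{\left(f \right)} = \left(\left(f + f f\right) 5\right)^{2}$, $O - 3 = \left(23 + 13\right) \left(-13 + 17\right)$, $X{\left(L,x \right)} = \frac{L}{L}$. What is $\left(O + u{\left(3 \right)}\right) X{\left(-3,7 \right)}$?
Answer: $3747$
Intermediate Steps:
$X{\left(L,x \right)} = 1$
$O = 147$ ($O = 3 + \left(23 + 13\right) \left(-13 + 17\right) = 3 + 36 \cdot 4 = 3 + 144 = 147$)
$u{\left(f \right)} = \left(5 f + 5 f^{2}\right)^{2}$ ($u{\left(f \right)} = \left(\left(f + f^{2}\right) 5\right)^{2} = \left(5 f + 5 f^{2}\right)^{2}$)
$\left(O + u{\left(3 \right)}\right) X{\left(-3,7 \right)} = \left(147 + 25 \cdot 3^{2} \left(1 + 3\right)^{2}\right) 1 = \left(147 + 25 \cdot 9 \cdot 4^{2}\right) 1 = \left(147 + 25 \cdot 9 \cdot 16\right) 1 = \left(147 + 3600\right) 1 = 3747 \cdot 1 = 3747$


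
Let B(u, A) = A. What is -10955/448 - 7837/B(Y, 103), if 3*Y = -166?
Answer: -662763/6592 ≈ -100.54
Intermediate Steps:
Y = -166/3 (Y = (1/3)*(-166) = -166/3 ≈ -55.333)
-10955/448 - 7837/B(Y, 103) = -10955/448 - 7837/103 = -10955*1/448 - 7837*1/103 = -1565/64 - 7837/103 = -662763/6592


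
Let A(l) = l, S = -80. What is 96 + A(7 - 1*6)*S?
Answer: 16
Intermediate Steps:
96 + A(7 - 1*6)*S = 96 + (7 - 1*6)*(-80) = 96 + (7 - 6)*(-80) = 96 + 1*(-80) = 96 - 80 = 16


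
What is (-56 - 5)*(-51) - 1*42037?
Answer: -38926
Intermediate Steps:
(-56 - 5)*(-51) - 1*42037 = -61*(-51) - 42037 = 3111 - 42037 = -38926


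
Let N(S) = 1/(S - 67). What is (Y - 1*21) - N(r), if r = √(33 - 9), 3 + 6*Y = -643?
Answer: -1723289/13395 + 2*√6/4465 ≈ -128.65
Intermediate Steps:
Y = -323/3 (Y = -½ + (⅙)*(-643) = -½ - 643/6 = -323/3 ≈ -107.67)
r = 2*√6 (r = √24 = 2*√6 ≈ 4.8990)
N(S) = 1/(-67 + S)
(Y - 1*21) - N(r) = (-323/3 - 1*21) - 1/(-67 + 2*√6) = (-323/3 - 21) - 1/(-67 + 2*√6) = -386/3 - 1/(-67 + 2*√6)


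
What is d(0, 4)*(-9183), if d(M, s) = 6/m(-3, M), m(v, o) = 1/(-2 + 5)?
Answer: -165294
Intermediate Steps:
m(v, o) = ⅓ (m(v, o) = 1/3 = ⅓)
d(M, s) = 18 (d(M, s) = 6/(⅓) = 6*3 = 18)
d(0, 4)*(-9183) = 18*(-9183) = -165294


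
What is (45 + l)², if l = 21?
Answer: 4356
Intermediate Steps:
(45 + l)² = (45 + 21)² = 66² = 4356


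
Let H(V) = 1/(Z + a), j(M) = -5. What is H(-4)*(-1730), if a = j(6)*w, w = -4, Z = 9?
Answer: -1730/29 ≈ -59.655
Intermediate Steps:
a = 20 (a = -5*(-4) = 20)
H(V) = 1/29 (H(V) = 1/(9 + 20) = 1/29)
H(-4)*(-1730) = (1/29)*(-1730) = -1730/29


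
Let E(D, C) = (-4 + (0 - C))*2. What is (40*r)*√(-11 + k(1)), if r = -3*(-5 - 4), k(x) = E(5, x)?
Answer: 1080*I*√21 ≈ 4949.2*I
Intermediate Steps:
E(D, C) = -8 - 2*C (E(D, C) = (-4 - C)*2 = -8 - 2*C)
k(x) = -8 - 2*x
r = 27 (r = -3*(-9) = 27)
(40*r)*√(-11 + k(1)) = (40*27)*√(-11 + (-8 - 2*1)) = 1080*√(-11 + (-8 - 2)) = 1080*√(-11 - 10) = 1080*√(-21) = 1080*(I*√21) = 1080*I*√21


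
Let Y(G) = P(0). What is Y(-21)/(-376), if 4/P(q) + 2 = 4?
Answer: -1/188 ≈ -0.0053191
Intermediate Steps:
P(q) = 2 (P(q) = 4/(-2 + 4) = 4/2 = 4*(1/2) = 2)
Y(G) = 2
Y(-21)/(-376) = 2/(-376) = 2*(-1/376) = -1/188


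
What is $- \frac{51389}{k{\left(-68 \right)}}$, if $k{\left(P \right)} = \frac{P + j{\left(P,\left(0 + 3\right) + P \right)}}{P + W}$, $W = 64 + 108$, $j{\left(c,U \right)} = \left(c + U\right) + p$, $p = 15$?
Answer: $\frac{2672228}{93} \approx 28734.0$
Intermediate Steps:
$j{\left(c,U \right)} = 15 + U + c$ ($j{\left(c,U \right)} = \left(c + U\right) + 15 = \left(U + c\right) + 15 = 15 + U + c$)
$W = 172$
$k{\left(P \right)} = \frac{18 + 3 P}{172 + P}$ ($k{\left(P \right)} = \frac{P + \left(15 + \left(\left(0 + 3\right) + P\right) + P\right)}{P + 172} = \frac{P + \left(15 + \left(3 + P\right) + P\right)}{172 + P} = \frac{P + \left(18 + 2 P\right)}{172 + P} = \frac{18 + 3 P}{172 + P}$)
$- \frac{51389}{k{\left(-68 \right)}} = - \frac{51389}{3 \frac{1}{172 - 68} \left(6 - 68\right)} = - \frac{51389}{3 \cdot \frac{1}{104} \left(-62\right)} = - \frac{51389}{- \frac{93}{52}} = \left(-51389\right) \left(- \frac{52}{93}\right) = \frac{2672228}{93}$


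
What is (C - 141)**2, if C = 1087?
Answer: 894916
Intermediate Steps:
(C - 141)**2 = (1087 - 141)**2 = 946**2 = 894916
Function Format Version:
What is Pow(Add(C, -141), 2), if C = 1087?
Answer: 894916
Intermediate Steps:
Pow(Add(C, -141), 2) = Pow(Add(1087, -141), 2) = Pow(946, 2) = 894916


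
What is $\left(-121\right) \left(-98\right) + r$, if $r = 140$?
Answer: $11998$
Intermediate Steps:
$\left(-121\right) \left(-98\right) + r = \left(-121\right) \left(-98\right) + 140 = 11858 + 140 = 11998$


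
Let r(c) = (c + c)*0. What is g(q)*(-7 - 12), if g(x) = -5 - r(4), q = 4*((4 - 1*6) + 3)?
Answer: 95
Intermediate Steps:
q = 4 (q = 4*((4 - 6) + 3) = 4*(-2 + 3) = 4*1 = 4)
r(c) = 0 (r(c) = (2*c)*0 = 0)
g(x) = -5 (g(x) = -5 - 1*0 = -5 + 0 = -5)
g(q)*(-7 - 12) = -5*(-7 - 12) = -5*(-19) = 95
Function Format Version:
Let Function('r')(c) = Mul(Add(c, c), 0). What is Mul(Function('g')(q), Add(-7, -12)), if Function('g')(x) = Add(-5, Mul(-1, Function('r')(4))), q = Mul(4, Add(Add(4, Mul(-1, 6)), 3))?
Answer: 95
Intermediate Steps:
q = 4 (q = Mul(4, Add(Add(4, -6), 3)) = Mul(4, Add(-2, 3)) = Mul(4, 1) = 4)
Function('r')(c) = 0 (Function('r')(c) = Mul(Mul(2, c), 0) = 0)
Function('g')(x) = -5 (Function('g')(x) = Add(-5, Mul(-1, 0)) = Add(-5, 0) = -5)
Mul(Function('g')(q), Add(-7, -12)) = Mul(-5, Add(-7, -12)) = Mul(-5, -19) = 95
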